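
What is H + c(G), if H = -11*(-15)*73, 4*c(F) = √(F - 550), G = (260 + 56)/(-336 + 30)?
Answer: 12045 + I*√358309/102 ≈ 12045.0 + 5.8685*I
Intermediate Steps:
G = -158/153 (G = 316/(-306) = 316*(-1/306) = -158/153 ≈ -1.0327)
c(F) = √(-550 + F)/4 (c(F) = √(F - 550)/4 = √(-550 + F)/4)
H = 12045 (H = 165*73 = 12045)
H + c(G) = 12045 + √(-550 - 158/153)/4 = 12045 + √(-84308/153)/4 = 12045 + (2*I*√358309/51)/4 = 12045 + I*√358309/102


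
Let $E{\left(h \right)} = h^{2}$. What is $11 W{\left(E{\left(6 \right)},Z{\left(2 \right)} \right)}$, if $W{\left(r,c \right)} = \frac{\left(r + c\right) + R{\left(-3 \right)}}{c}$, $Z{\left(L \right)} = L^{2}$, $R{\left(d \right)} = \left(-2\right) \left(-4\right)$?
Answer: $132$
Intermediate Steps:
$R{\left(d \right)} = 8$
$W{\left(r,c \right)} = \frac{8 + c + r}{c}$ ($W{\left(r,c \right)} = \frac{\left(r + c\right) + 8}{c} = \frac{\left(c + r\right) + 8}{c} = \frac{8 + c + r}{c}$)
$11 W{\left(E{\left(6 \right)},Z{\left(2 \right)} \right)} = 11 \frac{8 + 2^{2} + 6^{2}}{2^{2}} = 11 \frac{8 + 4 + 36}{4} = 11 \cdot \frac{1}{4} \cdot 48 = 11 \cdot 12 = 132$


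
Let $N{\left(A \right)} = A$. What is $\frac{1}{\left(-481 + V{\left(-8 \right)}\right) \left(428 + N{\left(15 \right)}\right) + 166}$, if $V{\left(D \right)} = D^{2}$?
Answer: $- \frac{1}{184565} \approx -5.4181 \cdot 10^{-6}$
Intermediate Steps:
$\frac{1}{\left(-481 + V{\left(-8 \right)}\right) \left(428 + N{\left(15 \right)}\right) + 166} = \frac{1}{\left(-481 + \left(-8\right)^{2}\right) \left(428 + 15\right) + 166} = \frac{1}{\left(-481 + 64\right) 443 + 166} = \frac{1}{\left(-417\right) 443 + 166} = \frac{1}{-184731 + 166} = \frac{1}{-184565} = - \frac{1}{184565}$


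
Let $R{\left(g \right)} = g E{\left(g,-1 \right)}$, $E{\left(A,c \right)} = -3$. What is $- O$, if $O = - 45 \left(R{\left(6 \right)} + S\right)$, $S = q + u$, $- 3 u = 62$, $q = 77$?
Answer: $1725$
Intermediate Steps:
$u = - \frac{62}{3}$ ($u = \left(- \frac{1}{3}\right) 62 = - \frac{62}{3} \approx -20.667$)
$S = \frac{169}{3}$ ($S = 77 - \frac{62}{3} = \frac{169}{3} \approx 56.333$)
$R{\left(g \right)} = - 3 g$ ($R{\left(g \right)} = g \left(-3\right) = - 3 g$)
$O = -1725$ ($O = - 45 \left(\left(-3\right) 6 + \frac{169}{3}\right) = - 45 \left(-18 + \frac{169}{3}\right) = \left(-45\right) \frac{115}{3} = -1725$)
$- O = \left(-1\right) \left(-1725\right) = 1725$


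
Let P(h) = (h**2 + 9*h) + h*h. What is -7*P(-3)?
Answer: 63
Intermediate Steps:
P(h) = 2*h**2 + 9*h (P(h) = (h**2 + 9*h) + h**2 = 2*h**2 + 9*h)
-7*P(-3) = -(-21)*(9 + 2*(-3)) = -(-21)*(9 - 6) = -(-21)*3 = -7*(-9) = 63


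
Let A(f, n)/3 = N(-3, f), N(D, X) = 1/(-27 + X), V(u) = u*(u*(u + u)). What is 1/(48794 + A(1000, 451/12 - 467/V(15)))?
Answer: 973/47476565 ≈ 2.0494e-5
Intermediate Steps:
V(u) = 2*u³ (V(u) = u*(u*(2*u)) = u*(2*u²) = 2*u³)
A(f, n) = 3/(-27 + f)
1/(48794 + A(1000, 451/12 - 467/V(15))) = 1/(48794 + 3/(-27 + 1000)) = 1/(48794 + 3/973) = 1/(47476565/973) = 973/47476565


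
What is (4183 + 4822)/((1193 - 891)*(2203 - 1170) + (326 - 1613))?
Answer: 9005/310679 ≈ 0.028985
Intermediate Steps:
(4183 + 4822)/((1193 - 891)*(2203 - 1170) + (326 - 1613)) = 9005/(302*1033 - 1287) = 9005/(311966 - 1287) = 9005/310679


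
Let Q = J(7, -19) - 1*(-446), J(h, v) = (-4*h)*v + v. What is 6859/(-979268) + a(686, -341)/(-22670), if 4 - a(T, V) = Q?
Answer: 77970741/2220000556 ≈ 0.035122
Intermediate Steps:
J(h, v) = v - 4*h*v (J(h, v) = -4*h*v + v = v - 4*h*v)
Q = 959 (Q = -19*(1 - 4*7) - 1*(-446) = -19*(1 - 28) + 446 = -19*(-27) + 446 = 513 + 446 = 959)
a(T, V) = -955 (a(T, V) = 4 - 1*959 = 4 - 959 = -955)
6859/(-979268) + a(686, -341)/(-22670) = 6859/(-979268) - 955/(-22670) = 6859*(-1/979268) - 955*(-1/22670) = -6859/979268 + 191/4534 = 77970741/2220000556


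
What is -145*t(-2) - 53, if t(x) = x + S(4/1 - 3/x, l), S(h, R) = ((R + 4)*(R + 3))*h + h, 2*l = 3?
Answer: -162389/8 ≈ -20299.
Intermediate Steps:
l = 3/2 (l = (½)*3 = 3/2 ≈ 1.5000)
S(h, R) = h + h*(3 + R)*(4 + R) (S(h, R) = ((4 + R)*(3 + R))*h + h = ((3 + R)*(4 + R))*h + h = h*(3 + R)*(4 + R) + h = h + h*(3 + R)*(4 + R))
t(x) = 103 + x - 309/(4*x) (t(x) = x + (4/1 - 3/x)*(13 + (3/2)² + 7*(3/2)) = x + (4*1 - 3/x)*(13 + 9/4 + 21/2) = x + (4 - 3/x)*(103/4) = x + (103 - 309/(4*x)) = 103 + x - 309/(4*x))
-145*t(-2) - 53 = -145*(103 - 2 - 309/4/(-2)) - 53 = -145*(103 - 2 - 309/4*(-½)) - 53 = -145*(103 - 2 + 309/8) - 53 = -145*1117/8 - 53 = -161965/8 - 53 = -162389/8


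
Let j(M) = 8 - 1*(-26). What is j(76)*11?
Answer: 374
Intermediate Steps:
j(M) = 34 (j(M) = 8 + 26 = 34)
j(76)*11 = 34*11 = 374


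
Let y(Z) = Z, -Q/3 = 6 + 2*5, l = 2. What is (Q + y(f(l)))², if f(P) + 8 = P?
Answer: 2916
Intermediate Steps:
f(P) = -8 + P
Q = -48 (Q = -3*(6 + 2*5) = -3*(6 + 10) = -3*16 = -48)
(Q + y(f(l)))² = (-48 + (-8 + 2))² = (-48 - 6)² = (-54)² = 2916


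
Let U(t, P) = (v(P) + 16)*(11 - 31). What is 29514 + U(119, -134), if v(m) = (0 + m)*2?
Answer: 34554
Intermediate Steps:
v(m) = 2*m (v(m) = m*2 = 2*m)
U(t, P) = -320 - 40*P (U(t, P) = (2*P + 16)*(11 - 31) = (16 + 2*P)*(-20) = -320 - 40*P)
29514 + U(119, -134) = 29514 + (-320 - 40*(-134)) = 29514 + (-320 + 5360) = 29514 + 5040 = 34554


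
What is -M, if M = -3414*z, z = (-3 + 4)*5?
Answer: 17070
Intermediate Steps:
z = 5 (z = 1*5 = 5)
M = -17070 (M = -3414*5 = -17070)
-M = -1*(-17070) = 17070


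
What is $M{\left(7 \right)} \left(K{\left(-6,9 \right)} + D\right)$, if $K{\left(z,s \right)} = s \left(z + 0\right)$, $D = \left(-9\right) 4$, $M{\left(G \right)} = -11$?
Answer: $990$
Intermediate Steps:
$D = -36$
$K{\left(z,s \right)} = s z$
$M{\left(7 \right)} \left(K{\left(-6,9 \right)} + D\right) = - 11 \left(9 \left(-6\right) - 36\right) = - 11 \left(-54 - 36\right) = \left(-11\right) \left(-90\right) = 990$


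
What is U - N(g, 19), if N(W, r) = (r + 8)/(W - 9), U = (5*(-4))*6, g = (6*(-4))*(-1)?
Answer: -609/5 ≈ -121.80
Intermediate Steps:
g = 24 (g = -24*(-1) = 24)
U = -120 (U = -20*6 = -120)
N(W, r) = (8 + r)/(-9 + W)
U - N(g, 19) = -120 - (8 + 19)/(-9 + 24) = -120 - 27/15 = -120 - 1*9/5 = -120 - 9/5 = -609/5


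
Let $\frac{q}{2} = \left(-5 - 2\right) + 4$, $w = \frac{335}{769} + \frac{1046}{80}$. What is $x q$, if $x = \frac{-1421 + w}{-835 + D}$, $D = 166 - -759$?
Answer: $\frac{43294373}{461400} \approx 93.833$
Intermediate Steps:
$w = \frac{415587}{30760}$ ($w = 335 \cdot \frac{1}{769} + 1046 \cdot \frac{1}{80} = \frac{335}{769} + \frac{523}{40} = \frac{415587}{30760} \approx 13.511$)
$D = 925$ ($D = 166 + 759 = 925$)
$q = -6$ ($q = 2 \left(\left(-5 - 2\right) + 4\right) = 2 \left(-7 + 4\right) = 2 \left(-3\right) = -6$)
$x = - \frac{43294373}{2768400}$ ($x = \frac{-1421 + \frac{415587}{30760}}{-835 + 925} = - \frac{43294373}{30760 \cdot 90} = \left(- \frac{43294373}{30760}\right) \frac{1}{90} = - \frac{43294373}{2768400} \approx -15.639$)
$x q = \left(- \frac{43294373}{2768400}\right) \left(-6\right) = \frac{43294373}{461400}$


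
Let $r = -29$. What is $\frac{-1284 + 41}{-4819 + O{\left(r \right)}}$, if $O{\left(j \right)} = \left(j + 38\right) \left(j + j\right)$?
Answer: $\frac{1243}{5341} \approx 0.23273$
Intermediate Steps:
$O{\left(j \right)} = 2 j \left(38 + j\right)$ ($O{\left(j \right)} = \left(38 + j\right) 2 j = 2 j \left(38 + j\right)$)
$\frac{-1284 + 41}{-4819 + O{\left(r \right)}} = \frac{-1284 + 41}{-4819 + 2 \left(-29\right) \left(38 - 29\right)} = - \frac{1243}{-4819 + 2 \left(-29\right) 9} = - \frac{1243}{-4819 - 522} = - \frac{1243}{-5341} = \left(-1243\right) \left(- \frac{1}{5341}\right) = \frac{1243}{5341}$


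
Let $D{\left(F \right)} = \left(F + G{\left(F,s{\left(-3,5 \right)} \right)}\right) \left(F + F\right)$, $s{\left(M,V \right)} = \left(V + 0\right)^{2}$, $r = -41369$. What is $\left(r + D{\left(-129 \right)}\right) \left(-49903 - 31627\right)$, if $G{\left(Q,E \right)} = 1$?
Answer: $680367850$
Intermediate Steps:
$s{\left(M,V \right)} = V^{2}$
$D{\left(F \right)} = 2 F \left(1 + F\right)$ ($D{\left(F \right)} = \left(F + 1\right) \left(F + F\right) = \left(1 + F\right) 2 F = 2 F \left(1 + F\right)$)
$\left(r + D{\left(-129 \right)}\right) \left(-49903 - 31627\right) = \left(-41369 + 2 \left(-129\right) \left(1 - 129\right)\right) \left(-49903 - 31627\right) = \left(-41369 + 2 \left(-129\right) \left(-128\right)\right) \left(-81530\right) = \left(-41369 + 33024\right) \left(-81530\right) = \left(-8345\right) \left(-81530\right) = 680367850$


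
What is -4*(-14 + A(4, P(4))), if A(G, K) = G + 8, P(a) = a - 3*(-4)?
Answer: 8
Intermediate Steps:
P(a) = 12 + a (P(a) = a + 12 = 12 + a)
A(G, K) = 8 + G
-4*(-14 + A(4, P(4))) = -4*(-14 + (8 + 4)) = -4*(-14 + 12) = -4*(-2) = 8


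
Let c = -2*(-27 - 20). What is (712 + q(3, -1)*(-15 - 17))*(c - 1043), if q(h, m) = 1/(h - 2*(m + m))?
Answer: -4699448/7 ≈ -6.7135e+5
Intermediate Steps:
q(h, m) = 1/(h - 4*m)
c = 94 (c = -2*(-47) = 94)
(712 + q(3, -1)*(-15 - 17))*(c - 1043) = (712 + (-15 - 17)/(3 - 4*(-1)))*(94 - 1043) = (712 - 32/(3 + 4))*(-949) = (712 - 32/7)*(-949) = (4952/7)*(-949) = -4699448/7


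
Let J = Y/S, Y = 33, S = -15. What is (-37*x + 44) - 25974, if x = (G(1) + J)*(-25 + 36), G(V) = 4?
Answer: -133313/5 ≈ -26663.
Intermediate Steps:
J = -11/5 (J = 33/(-15) = 33*(-1/15) = -11/5 ≈ -2.2000)
x = 99/5 (x = (4 - 11/5)*(-25 + 36) = (9/5)*11 = 99/5 ≈ 19.800)
(-37*x + 44) - 25974 = (-37*99/5 + 44) - 25974 = (-3663/5 + 44) - 25974 = -3443/5 - 25974 = -133313/5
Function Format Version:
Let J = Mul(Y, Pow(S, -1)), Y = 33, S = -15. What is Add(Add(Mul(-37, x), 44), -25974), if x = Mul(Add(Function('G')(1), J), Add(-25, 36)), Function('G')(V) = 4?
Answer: Rational(-133313, 5) ≈ -26663.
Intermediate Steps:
J = Rational(-11, 5) (J = Mul(33, Pow(-15, -1)) = Mul(33, Rational(-1, 15)) = Rational(-11, 5) ≈ -2.2000)
x = Rational(99, 5) (x = Mul(Add(4, Rational(-11, 5)), Add(-25, 36)) = Mul(Rational(9, 5), 11) = Rational(99, 5) ≈ 19.800)
Add(Add(Mul(-37, x), 44), -25974) = Add(Add(Mul(-37, Rational(99, 5)), 44), -25974) = Add(Add(Rational(-3663, 5), 44), -25974) = Add(Rational(-3443, 5), -25974) = Rational(-133313, 5)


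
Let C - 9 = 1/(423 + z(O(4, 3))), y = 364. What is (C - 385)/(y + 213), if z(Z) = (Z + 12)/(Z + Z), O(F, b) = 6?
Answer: -319222/489873 ≈ -0.65164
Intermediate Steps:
z(Z) = (12 + Z)/(2*Z) (z(Z) = (12 + Z)/((2*Z)) = (12 + Z)*(1/(2*Z)) = (12 + Z)/(2*Z))
C = 7643/849 (C = 9 + 1/(423 + (½)*(12 + 6)/6) = 9 + 1/(423 + (½)*(⅙)*18) = 9 + 1/(423 + 3/2) = 9 + 1/(849/2) = 9 + 2/849 = 7643/849 ≈ 9.0023)
(C - 385)/(y + 213) = (7643/849 - 385)/(364 + 213) = -319222/849/577 = -319222/849*1/577 = -319222/489873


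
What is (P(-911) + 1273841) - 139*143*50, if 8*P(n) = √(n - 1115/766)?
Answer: 279991 + I*√535388806/6128 ≈ 2.7999e+5 + 3.7759*I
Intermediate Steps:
P(n) = √(-1115/766 + n)/8 (P(n) = √(n - 1115/766)/8 = √(-1115/766 + n)/8)
(P(-911) + 1273841) - 139*143*50 = (√(-854090 + 586756*(-911))/6128 + 1273841) - 139*143*50 = (√(-854090 - 534534716)/6128 + 1273841) - 19877*50 = (√(-535388806)/6128 + 1273841) - 993850 = ((I*√535388806)/6128 + 1273841) - 993850 = (I*√535388806/6128 + 1273841) - 993850 = (1273841 + I*√535388806/6128) - 993850 = 279991 + I*√535388806/6128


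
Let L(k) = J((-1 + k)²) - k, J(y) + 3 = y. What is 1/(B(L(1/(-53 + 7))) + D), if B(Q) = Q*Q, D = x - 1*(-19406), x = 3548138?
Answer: 4477456/15973538040713 ≈ 2.8030e-7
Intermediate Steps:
J(y) = -3 + y
L(k) = -3 + (-1 + k)² - k (L(k) = (-3 + (-1 + k)²) - k = -3 + (-1 + k)² - k)
D = 3567544 (D = 3548138 - 1*(-19406) = 3548138 + 19406 = 3567544)
B(Q) = Q²
1/(B(L(1/(-53 + 7))) + D) = 1/((-3 + (-1 + 1/(-53 + 7))² - 1/(-53 + 7))² + 3567544) = 1/((-3 + (-1 + 1/(-46))² - 1/(-46))² + 3567544) = 1/((-3 + (-1 - 1/46)² - 1*(-1/46))² + 3567544) = 1/((-3 + (-47/46)² + 1/46)² + 3567544) = 1/((-3 + 2209/2116 + 1/46)² + 3567544) = 1/((-4093/2116)² + 3567544) = 1/(16752649/4477456 + 3567544) = 1/(15973538040713/4477456) = 4477456/15973538040713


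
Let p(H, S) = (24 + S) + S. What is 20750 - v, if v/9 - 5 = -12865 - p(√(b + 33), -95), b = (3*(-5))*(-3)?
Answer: 134996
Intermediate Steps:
b = 45 (b = -15*(-3) = 45)
p(H, S) = 24 + 2*S
v = -114246 (v = 45 + 9*(-12865 - (24 + 2*(-95))) = 45 + 9*(-12865 - (24 - 190)) = 45 + 9*(-12865 - 1*(-166)) = 45 + 9*(-12865 + 166) = 45 + 9*(-12699) = 45 - 114291 = -114246)
20750 - v = 20750 - 1*(-114246) = 20750 + 114246 = 134996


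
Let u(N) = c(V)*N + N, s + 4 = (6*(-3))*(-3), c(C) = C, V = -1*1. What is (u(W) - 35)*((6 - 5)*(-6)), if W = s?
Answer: 210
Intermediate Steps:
V = -1
s = 50 (s = -4 + (6*(-3))*(-3) = -4 - 18*(-3) = -4 + 54 = 50)
W = 50
u(N) = 0 (u(N) = -N + N = 0)
(u(W) - 35)*((6 - 5)*(-6)) = (0 - 35)*((6 - 5)*(-6)) = -35*(-6) = 210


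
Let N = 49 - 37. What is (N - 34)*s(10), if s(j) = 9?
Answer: -198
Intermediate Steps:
N = 12
(N - 34)*s(10) = (12 - 34)*9 = -22*9 = -198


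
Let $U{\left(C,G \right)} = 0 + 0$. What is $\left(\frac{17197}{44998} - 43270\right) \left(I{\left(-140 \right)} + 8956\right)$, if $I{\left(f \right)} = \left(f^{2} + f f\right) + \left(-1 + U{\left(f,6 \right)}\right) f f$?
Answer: $- \frac{27799926543114}{22499} \approx -1.2356 \cdot 10^{9}$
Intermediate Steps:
$U{\left(C,G \right)} = 0$
$I{\left(f \right)} = f^{2}$ ($I{\left(f \right)} = \left(f^{2} + f f\right) + \left(-1 + 0\right) f f = \left(f^{2} + f^{2}\right) + - f f = 2 f^{2} - f^{2} = f^{2}$)
$\left(\frac{17197}{44998} - 43270\right) \left(I{\left(-140 \right)} + 8956\right) = \left(\frac{17197}{44998} - 43270\right) \left(\left(-140\right)^{2} + 8956\right) = \left(17197 \cdot \frac{1}{44998} - 43270\right) \left(19600 + 8956\right) = \left(\frac{17197}{44998} - 43270\right) 28556 = \left(- \frac{1947046263}{44998}\right) 28556 = - \frac{27799926543114}{22499}$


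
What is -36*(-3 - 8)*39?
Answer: 15444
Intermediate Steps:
-36*(-3 - 8)*39 = -36*(-11)*39 = 396*39 = 15444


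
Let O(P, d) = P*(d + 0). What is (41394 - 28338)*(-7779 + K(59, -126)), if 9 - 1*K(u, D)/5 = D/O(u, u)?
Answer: -351486111744/3481 ≈ -1.0097e+8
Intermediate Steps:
O(P, d) = P*d
K(u, D) = 45 - 5*D/u² (K(u, D) = 45 - 5*D/(u*u) = 45 - 5*D/(u²) = 45 - 5*D/u²)
(41394 - 28338)*(-7779 + K(59, -126)) = (41394 - 28338)*(-7779 + (45 - 5*(-126)/59²)) = 13056*(-7779 + (45 - 5*(-126)*1/3481)) = 13056*(-7779 + (45 + 630/3481)) = 13056*(-7779 + 157275/3481) = 13056*(-26921424/3481) = -351486111744/3481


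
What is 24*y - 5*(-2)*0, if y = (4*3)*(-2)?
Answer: -576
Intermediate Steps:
y = -24 (y = 12*(-2) = -24)
24*y - 5*(-2)*0 = 24*(-24) - 5*(-2)*0 = -576 + 10*0 = -576 + 0 = -576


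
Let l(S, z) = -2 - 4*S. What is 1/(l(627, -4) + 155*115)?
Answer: 1/15315 ≈ 6.5295e-5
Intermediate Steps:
1/(l(627, -4) + 155*115) = 1/((-2 - 4*627) + 155*115) = 1/((-2 - 2508) + 17825) = 1/(-2510 + 17825) = 1/15315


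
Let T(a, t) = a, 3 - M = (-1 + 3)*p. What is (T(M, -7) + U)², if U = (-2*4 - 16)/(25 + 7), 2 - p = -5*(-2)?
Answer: 5329/16 ≈ 333.06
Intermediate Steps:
p = -8 (p = 2 - (-5)*(-2) = 2 - 1*10 = 2 - 10 = -8)
M = 19 (M = 3 - (-1 + 3)*(-8) = 3 - 2*(-8) = 3 - 1*(-16) = 3 + 16 = 19)
U = -¾ (U = (-8 - 16)/32 = -24*1/32 = -¾ ≈ -0.75000)
(T(M, -7) + U)² = (19 - ¾)² = (73/4)² = 5329/16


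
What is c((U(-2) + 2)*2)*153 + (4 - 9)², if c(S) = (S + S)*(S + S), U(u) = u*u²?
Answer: 88153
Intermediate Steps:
U(u) = u³
c(S) = 4*S² (c(S) = (2*S)*(2*S) = 4*S²)
c((U(-2) + 2)*2)*153 + (4 - 9)² = (4*(((-2)³ + 2)*2)²)*153 + (4 - 9)² = (4*((-8 + 2)*2)²)*153 + (-5)² = (4*(-6*2)²)*153 + 25 = (4*(-12)²)*153 + 25 = (4*144)*153 + 25 = 576*153 + 25 = 88128 + 25 = 88153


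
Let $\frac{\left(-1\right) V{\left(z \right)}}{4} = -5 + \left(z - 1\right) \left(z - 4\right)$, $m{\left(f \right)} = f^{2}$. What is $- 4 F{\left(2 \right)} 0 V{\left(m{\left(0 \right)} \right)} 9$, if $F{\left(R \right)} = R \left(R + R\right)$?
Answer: $0$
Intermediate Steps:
$F{\left(R \right)} = 2 R^{2}$ ($F{\left(R \right)} = R 2 R = 2 R^{2}$)
$V{\left(z \right)} = 20 - 4 \left(-1 + z\right) \left(-4 + z\right)$ ($V{\left(z \right)} = - 4 \left(-5 + \left(z - 1\right) \left(z - 4\right)\right) = - 4 \left(-5 + \left(-1 + z\right) \left(-4 + z\right)\right) = 20 - 4 \left(-1 + z\right) \left(-4 + z\right)$)
$- 4 F{\left(2 \right)} 0 V{\left(m{\left(0 \right)} \right)} 9 = - 4 \cdot 2 \cdot 2^{2} \cdot 0 \left(4 - 4 \left(0^{2}\right)^{2} + 20 \cdot 0^{2}\right) 9 = - 4 \cdot 2 \cdot 4 \cdot 0 \left(4 - 4 \cdot 0^{2} + 20 \cdot 0\right) 9 = \left(-4\right) 8 \cdot 0 \left(4 - 0 + 0\right) 9 = \left(-32\right) 0 \left(4 + 0 + 0\right) 9 = 0 \cdot 4 \cdot 9 = 0 \cdot 9 = 0$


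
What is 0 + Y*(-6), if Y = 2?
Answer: -12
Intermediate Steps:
0 + Y*(-6) = 0 + 2*(-6) = 0 - 12 = -12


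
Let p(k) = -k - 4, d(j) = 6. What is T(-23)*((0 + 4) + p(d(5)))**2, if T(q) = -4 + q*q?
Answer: 18900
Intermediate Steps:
T(q) = -4 + q**2
p(k) = -4 - k
T(-23)*((0 + 4) + p(d(5)))**2 = (-4 + (-23)**2)*((0 + 4) + (-4 - 1*6))**2 = (-4 + 529)*(4 + (-4 - 6))**2 = 525*(4 - 10)**2 = 525*(-6)**2 = 525*36 = 18900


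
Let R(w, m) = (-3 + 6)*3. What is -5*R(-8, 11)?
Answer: -45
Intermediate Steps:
R(w, m) = 9 (R(w, m) = 3*3 = 9)
-5*R(-8, 11) = -5*9 = -45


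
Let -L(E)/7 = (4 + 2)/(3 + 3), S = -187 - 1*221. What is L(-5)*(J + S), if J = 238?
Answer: 1190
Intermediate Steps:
S = -408 (S = -187 - 221 = -408)
L(E) = -7 (L(E) = -7*(4 + 2)/(3 + 3) = -42/6 = -7*1 = -7)
L(-5)*(J + S) = -7*(238 - 408) = -7*(-170) = 1190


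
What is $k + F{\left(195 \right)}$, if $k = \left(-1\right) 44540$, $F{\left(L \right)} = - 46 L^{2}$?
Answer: $-1793690$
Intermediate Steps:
$k = -44540$
$k + F{\left(195 \right)} = -44540 - 46 \cdot 195^{2} = -44540 - 1749150 = -1793690$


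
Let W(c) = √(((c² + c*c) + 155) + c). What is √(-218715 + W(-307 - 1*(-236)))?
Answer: √(-218715 + √10166) ≈ 467.56*I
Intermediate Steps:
W(c) = √(155 + c + 2*c²) (W(c) = √(((c² + c²) + 155) + c) = √((2*c² + 155) + c) = √((155 + 2*c²) + c) = √(155 + c + 2*c²))
√(-218715 + W(-307 - 1*(-236))) = √(-218715 + √(155 + (-307 - 1*(-236)) + 2*(-307 - 1*(-236))²)) = √(-218715 + √(155 + (-307 + 236) + 2*(-307 + 236)²)) = √(-218715 + √(155 - 71 + 2*(-71)²)) = √(-218715 + √(155 - 71 + 2*5041)) = √(-218715 + √(155 - 71 + 10082)) = √(-218715 + √10166)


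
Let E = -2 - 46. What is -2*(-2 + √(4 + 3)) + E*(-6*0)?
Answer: 4 - 2*√7 ≈ -1.2915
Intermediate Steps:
E = -48
-2*(-2 + √(4 + 3)) + E*(-6*0) = -2*(-2 + √(4 + 3)) - (-288)*0 = -2*(-2 + √7) - 48*0 = (4 - 2*√7) + 0 = 4 - 2*√7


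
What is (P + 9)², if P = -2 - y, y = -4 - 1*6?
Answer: 289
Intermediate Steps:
y = -10 (y = -4 - 6 = -10)
P = 8 (P = -2 - 1*(-10) = -2 + 10 = 8)
(P + 9)² = (8 + 9)² = 17² = 289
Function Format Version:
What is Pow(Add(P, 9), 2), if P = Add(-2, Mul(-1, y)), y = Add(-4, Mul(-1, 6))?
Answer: 289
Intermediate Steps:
y = -10 (y = Add(-4, -6) = -10)
P = 8 (P = Add(-2, Mul(-1, -10)) = Add(-2, 10) = 8)
Pow(Add(P, 9), 2) = Pow(Add(8, 9), 2) = Pow(17, 2) = 289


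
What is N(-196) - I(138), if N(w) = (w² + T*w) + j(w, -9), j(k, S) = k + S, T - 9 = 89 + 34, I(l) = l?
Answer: 12201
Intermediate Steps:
T = 132 (T = 9 + (89 + 34) = 9 + 123 = 132)
j(k, S) = S + k
N(w) = -9 + w² + 133*w (N(w) = (w² + 132*w) + (-9 + w) = -9 + w² + 133*w)
N(-196) - I(138) = (-9 + (-196)² + 133*(-196)) - 1*138 = (-9 + 38416 - 26068) - 138 = 12339 - 138 = 12201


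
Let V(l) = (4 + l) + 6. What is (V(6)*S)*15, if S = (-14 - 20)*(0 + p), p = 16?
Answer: -130560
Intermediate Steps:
V(l) = 10 + l
S = -544 (S = (-14 - 20)*(0 + 16) = -34*16 = -544)
(V(6)*S)*15 = ((10 + 6)*(-544))*15 = (16*(-544))*15 = -8704*15 = -130560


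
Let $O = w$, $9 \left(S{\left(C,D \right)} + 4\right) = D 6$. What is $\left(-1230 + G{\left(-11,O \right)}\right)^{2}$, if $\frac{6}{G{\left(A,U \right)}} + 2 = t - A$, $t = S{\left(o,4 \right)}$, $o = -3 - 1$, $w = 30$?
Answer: $\frac{799305984}{529} \approx 1.511 \cdot 10^{6}$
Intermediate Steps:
$o = -4$
$S{\left(C,D \right)} = -4 + \frac{2 D}{3}$ ($S{\left(C,D \right)} = -4 + \frac{D 6}{9} = -4 + \frac{6 D}{9} = -4 + \frac{2 D}{3}$)
$t = - \frac{4}{3}$ ($t = -4 + \frac{2}{3} \cdot 4 = -4 + \frac{8}{3} = - \frac{4}{3} \approx -1.3333$)
$O = 30$
$G{\left(A,U \right)} = \frac{6}{- \frac{10}{3} - A}$ ($G{\left(A,U \right)} = \frac{6}{-2 - \left(\frac{4}{3} + A\right)} = \frac{6}{- \frac{10}{3} - A}$)
$\left(-1230 + G{\left(-11,O \right)}\right)^{2} = \left(-1230 - \frac{18}{10 + 3 \left(-11\right)}\right)^{2} = \left(-1230 - \frac{18}{10 - 33}\right)^{2} = \left(-1230 - \frac{18}{-23}\right)^{2} = \left(-1230 - - \frac{18}{23}\right)^{2} = \left(-1230 + \frac{18}{23}\right)^{2} = \left(- \frac{28272}{23}\right)^{2} = \frac{799305984}{529}$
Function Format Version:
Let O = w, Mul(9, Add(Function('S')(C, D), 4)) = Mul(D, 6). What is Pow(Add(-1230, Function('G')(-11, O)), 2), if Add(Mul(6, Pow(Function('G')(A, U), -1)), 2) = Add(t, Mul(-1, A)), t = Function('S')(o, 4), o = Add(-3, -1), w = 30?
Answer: Rational(799305984, 529) ≈ 1.5110e+6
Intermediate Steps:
o = -4
Function('S')(C, D) = Add(-4, Mul(Rational(2, 3), D)) (Function('S')(C, D) = Add(-4, Mul(Rational(1, 9), Mul(D, 6))) = Add(-4, Mul(Rational(1, 9), Mul(6, D))) = Add(-4, Mul(Rational(2, 3), D)))
t = Rational(-4, 3) (t = Add(-4, Mul(Rational(2, 3), 4)) = Add(-4, Rational(8, 3)) = Rational(-4, 3) ≈ -1.3333)
O = 30
Function('G')(A, U) = Mul(6, Pow(Add(Rational(-10, 3), Mul(-1, A)), -1)) (Function('G')(A, U) = Mul(6, Pow(Add(-2, Add(Rational(-4, 3), Mul(-1, A))), -1)) = Mul(6, Pow(Add(Rational(-10, 3), Mul(-1, A)), -1)))
Pow(Add(-1230, Function('G')(-11, O)), 2) = Pow(Add(-1230, Mul(-18, Pow(Add(10, Mul(3, -11)), -1))), 2) = Pow(Add(-1230, Mul(-18, Pow(Add(10, -33), -1))), 2) = Pow(Add(-1230, Mul(-18, Pow(-23, -1))), 2) = Pow(Add(-1230, Mul(-18, Rational(-1, 23))), 2) = Pow(Add(-1230, Rational(18, 23)), 2) = Pow(Rational(-28272, 23), 2) = Rational(799305984, 529)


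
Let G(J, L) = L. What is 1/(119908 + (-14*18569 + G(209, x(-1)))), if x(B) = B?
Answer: -1/140059 ≈ -7.1398e-6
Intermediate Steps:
1/(119908 + (-14*18569 + G(209, x(-1)))) = 1/(119908 + (-14*18569 - 1)) = 1/(119908 + (-259966 - 1)) = 1/(119908 - 259967) = 1/(-140059) = -1/140059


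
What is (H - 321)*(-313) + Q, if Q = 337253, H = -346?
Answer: 546024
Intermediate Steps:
(H - 321)*(-313) + Q = (-346 - 321)*(-313) + 337253 = -667*(-313) + 337253 = 208771 + 337253 = 546024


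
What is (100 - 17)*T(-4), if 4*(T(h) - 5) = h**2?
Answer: 747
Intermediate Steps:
T(h) = 5 + h**2/4
(100 - 17)*T(-4) = (100 - 17)*(5 + (1/4)*(-4)**2) = 83*(5 + (1/4)*16) = 83*(5 + 4) = 83*9 = 747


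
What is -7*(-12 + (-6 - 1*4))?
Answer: 154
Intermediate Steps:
-7*(-12 + (-6 - 1*4)) = -7*(-12 + (-6 - 4)) = -7*(-12 - 10) = -7*(-22) = 154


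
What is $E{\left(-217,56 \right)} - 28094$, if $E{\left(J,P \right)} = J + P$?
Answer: $-28255$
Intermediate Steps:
$E{\left(-217,56 \right)} - 28094 = \left(-217 + 56\right) - 28094 = -161 - 28094 = -28255$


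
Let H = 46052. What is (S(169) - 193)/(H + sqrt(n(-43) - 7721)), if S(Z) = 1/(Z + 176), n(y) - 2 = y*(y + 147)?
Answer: -3066326368/731675618775 + 66584*I*sqrt(12191)/731675618775 ≈ -0.0041908 + 1.0048e-5*I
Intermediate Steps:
n(y) = 2 + y*(147 + y) (n(y) = 2 + y*(y + 147) = 2 + y*(147 + y))
S(Z) = 1/(176 + Z)
(S(169) - 193)/(H + sqrt(n(-43) - 7721)) = (1/(176 + 169) - 193)/(46052 + sqrt((2 + (-43)**2 + 147*(-43)) - 7721)) = (1/345 - 193)/(46052 + sqrt((2 + 1849 - 6321) - 7721)) = (1/345 - 193)/(46052 + sqrt(-4470 - 7721)) = -66584/(345*(46052 + sqrt(-12191))) = -66584/(345*(46052 + I*sqrt(12191)))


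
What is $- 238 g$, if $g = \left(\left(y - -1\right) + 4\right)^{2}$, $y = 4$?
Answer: $-19278$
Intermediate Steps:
$g = 81$ ($g = \left(\left(4 - -1\right) + 4\right)^{2} = \left(\left(4 + 1\right) + 4\right)^{2} = \left(5 + 4\right)^{2} = 9^{2} = 81$)
$- 238 g = \left(-238\right) 81 = -19278$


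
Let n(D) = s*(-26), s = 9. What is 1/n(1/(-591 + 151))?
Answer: -1/234 ≈ -0.0042735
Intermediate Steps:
n(D) = -234 (n(D) = 9*(-26) = -234)
1/n(1/(-591 + 151)) = 1/(-234) = -1/234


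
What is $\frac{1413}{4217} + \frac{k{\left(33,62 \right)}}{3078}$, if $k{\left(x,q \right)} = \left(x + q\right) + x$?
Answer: $\frac{2444495}{6489963} \approx 0.37666$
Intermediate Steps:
$k{\left(x,q \right)} = q + 2 x$ ($k{\left(x,q \right)} = \left(q + x\right) + x = q + 2 x$)
$\frac{1413}{4217} + \frac{k{\left(33,62 \right)}}{3078} = \frac{1413}{4217} + \frac{62 + 2 \cdot 33}{3078} = 1413 \cdot \frac{1}{4217} + \left(62 + 66\right) \frac{1}{3078} = \frac{1413}{4217} + 128 \cdot \frac{1}{3078} = \frac{1413}{4217} + \frac{64}{1539} = \frac{2444495}{6489963}$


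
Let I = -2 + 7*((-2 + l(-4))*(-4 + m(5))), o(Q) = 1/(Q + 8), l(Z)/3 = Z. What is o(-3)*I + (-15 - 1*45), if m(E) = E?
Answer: -80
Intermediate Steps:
l(Z) = 3*Z
o(Q) = 1/(8 + Q)
I = -100 (I = -2 + 7*((-2 + 3*(-4))*(-4 + 5)) = -2 + 7*((-2 - 12)*1) = -2 + 7*(-14*1) = -2 + 7*(-14) = -2 - 98 = -100)
o(-3)*I + (-15 - 1*45) = -100/(8 - 3) + (-15 - 1*45) = -100/5 + (-15 - 45) = (⅕)*(-100) - 60 = -20 - 60 = -80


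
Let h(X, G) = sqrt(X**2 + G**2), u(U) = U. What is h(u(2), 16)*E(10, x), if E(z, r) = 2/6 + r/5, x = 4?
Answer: 34*sqrt(65)/15 ≈ 18.274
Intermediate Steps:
h(X, G) = sqrt(G**2 + X**2)
E(z, r) = 1/3 + r/5 (E(z, r) = 2*(1/6) + r*(1/5) = 1/3 + r/5)
h(u(2), 16)*E(10, x) = sqrt(16**2 + 2**2)*(1/3 + (1/5)*4) = sqrt(256 + 4)*(1/3 + 4/5) = sqrt(260)*(17/15) = (2*sqrt(65))*(17/15) = 34*sqrt(65)/15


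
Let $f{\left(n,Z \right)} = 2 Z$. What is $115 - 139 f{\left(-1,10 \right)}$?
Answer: $-2665$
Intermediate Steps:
$115 - 139 f{\left(-1,10 \right)} = 115 - 139 \cdot 2 \cdot 10 = 115 - 2780 = -2665$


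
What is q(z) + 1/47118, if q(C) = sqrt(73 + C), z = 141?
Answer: 1/47118 + sqrt(214) ≈ 14.629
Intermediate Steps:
q(z) + 1/47118 = sqrt(73 + 141) + 1/47118 = sqrt(214) + 1/47118 = 1/47118 + sqrt(214)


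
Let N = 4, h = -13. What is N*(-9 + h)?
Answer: -88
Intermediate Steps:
N*(-9 + h) = 4*(-9 - 13) = 4*(-22) = -88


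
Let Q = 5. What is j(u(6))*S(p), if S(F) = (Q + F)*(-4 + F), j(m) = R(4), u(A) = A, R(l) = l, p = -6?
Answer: 40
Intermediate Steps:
j(m) = 4
S(F) = (-4 + F)*(5 + F) (S(F) = (5 + F)*(-4 + F) = (-4 + F)*(5 + F))
j(u(6))*S(p) = 4*(-20 - 6 + (-6)²) = 4*(-20 - 6 + 36) = 4*10 = 40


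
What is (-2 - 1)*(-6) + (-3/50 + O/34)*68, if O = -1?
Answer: 298/25 ≈ 11.920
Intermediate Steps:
(-2 - 1)*(-6) + (-3/50 + O/34)*68 = (-2 - 1)*(-6) + (-3/50 - 1/34)*68 = -3*(-6) + (-3*1/50 - 1*1/34)*68 = 18 + (-3/50 - 1/34)*68 = 18 - 38/425*68 = 18 - 152/25 = 298/25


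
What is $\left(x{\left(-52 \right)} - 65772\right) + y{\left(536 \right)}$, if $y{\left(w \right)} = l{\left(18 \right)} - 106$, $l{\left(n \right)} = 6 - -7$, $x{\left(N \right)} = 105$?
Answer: $-65760$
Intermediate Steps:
$l{\left(n \right)} = 13$ ($l{\left(n \right)} = 6 + 7 = 13$)
$y{\left(w \right)} = -93$ ($y{\left(w \right)} = 13 - 106 = -93$)
$\left(x{\left(-52 \right)} - 65772\right) + y{\left(536 \right)} = \left(105 - 65772\right) - 93 = -65667 - 93 = -65760$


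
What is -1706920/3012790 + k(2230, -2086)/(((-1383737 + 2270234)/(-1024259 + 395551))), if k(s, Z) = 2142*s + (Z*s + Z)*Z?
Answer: -1839753601822239542276/267082929663 ≈ -6.8883e+9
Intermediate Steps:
k(s, Z) = 2142*s + Z*(Z + Z*s) (k(s, Z) = 2142*s + (Z + Z*s)*Z = 2142*s + Z*(Z + Z*s))
-1706920/3012790 + k(2230, -2086)/(((-1383737 + 2270234)/(-1024259 + 395551))) = -1706920/3012790 + ((-2086)**2 + 2142*2230 + 2230*(-2086)**2)/(((-1383737 + 2270234)/(-1024259 + 395551))) = -1706920*1/3012790 + (4351396 + 4776660 + 2230*4351396)/((886497/(-628708))) = -170692/301279 + (4351396 + 4776660 + 9703613080)/((886497*(-1/628708))) = -170692/301279 + 9712741136/(-886497/628708) = -170692/301279 + 9712741136*(-628708/886497) = -170692/301279 - 6106478054132288/886497 = -1839753601822239542276/267082929663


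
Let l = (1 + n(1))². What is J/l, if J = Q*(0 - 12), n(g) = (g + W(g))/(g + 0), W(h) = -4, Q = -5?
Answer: 15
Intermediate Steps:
n(g) = (-4 + g)/g (n(g) = (g - 4)/(g + 0) = (-4 + g)/g)
l = 4 (l = (1 + (-4 + 1)/1)² = (1 + 1*(-3))² = (1 - 3)² = (-2)² = 4)
J = 60 (J = -5*(0 - 12) = -5*(-12) = 60)
J/l = 60/4 = 60*(¼) = 15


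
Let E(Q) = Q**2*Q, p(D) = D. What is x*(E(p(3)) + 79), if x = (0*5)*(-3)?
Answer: 0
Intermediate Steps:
x = 0 (x = 0*(-3) = 0)
E(Q) = Q**3
x*(E(p(3)) + 79) = 0*(3**3 + 79) = 0*(27 + 79) = 0*106 = 0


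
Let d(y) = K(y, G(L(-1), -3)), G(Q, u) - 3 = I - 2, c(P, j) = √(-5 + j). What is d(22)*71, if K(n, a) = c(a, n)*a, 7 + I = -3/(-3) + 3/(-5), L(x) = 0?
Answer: -1988*√17/5 ≈ -1639.3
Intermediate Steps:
I = -33/5 (I = -7 + (-3/(-3) + 3/(-5)) = -7 + (-3*(-⅓) + 3*(-⅕)) = -7 + (1 - ⅗) = -7 + ⅖ = -33/5 ≈ -6.6000)
G(Q, u) = -28/5 (G(Q, u) = 3 + (-33/5 - 2) = 3 - 43/5 = -28/5)
K(n, a) = a*√(-5 + n) (K(n, a) = √(-5 + n)*a = a*√(-5 + n))
d(y) = -28*√(-5 + y)/5
d(22)*71 = -28*√(-5 + 22)/5*71 = -28*√17/5*71 = -1988*√17/5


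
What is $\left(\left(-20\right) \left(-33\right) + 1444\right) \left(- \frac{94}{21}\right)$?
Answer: $- \frac{197776}{21} \approx -9417.9$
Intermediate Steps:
$\left(\left(-20\right) \left(-33\right) + 1444\right) \left(- \frac{94}{21}\right) = \left(660 + 1444\right) \left(\left(-94\right) \frac{1}{21}\right) = 2104 \left(- \frac{94}{21}\right) = - \frac{197776}{21}$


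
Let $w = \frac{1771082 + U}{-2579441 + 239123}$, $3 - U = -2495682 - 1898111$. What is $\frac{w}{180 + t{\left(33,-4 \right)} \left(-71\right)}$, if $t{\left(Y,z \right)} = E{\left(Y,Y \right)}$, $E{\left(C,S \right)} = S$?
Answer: $\frac{3082439}{2531053917} \approx 0.0012178$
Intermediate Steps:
$t{\left(Y,z \right)} = Y$
$U = 4393796$ ($U = 3 - \left(-2495682 - 1898111\right) = 3 - -4393793 = 3 + 4393793 = 4393796$)
$w = - \frac{3082439}{1170159}$ ($w = \frac{1771082 + 4393796}{-2579441 + 239123} = \frac{6164878}{-2340318} = 6164878 \left(- \frac{1}{2340318}\right) = - \frac{3082439}{1170159} \approx -2.6342$)
$\frac{w}{180 + t{\left(33,-4 \right)} \left(-71\right)} = - \frac{3082439}{1170159 \left(180 + 33 \left(-71\right)\right)} = - \frac{3082439}{1170159 \left(180 - 2343\right)} = - \frac{3082439}{1170159 \left(-2163\right)} = \left(- \frac{3082439}{1170159}\right) \left(- \frac{1}{2163}\right) = \frac{3082439}{2531053917}$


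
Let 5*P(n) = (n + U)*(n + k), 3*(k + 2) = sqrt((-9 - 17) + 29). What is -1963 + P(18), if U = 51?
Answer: -8711/5 + 23*sqrt(3)/5 ≈ -1734.2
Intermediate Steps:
k = -2 + sqrt(3)/3 (k = -2 + sqrt((-9 - 17) + 29)/3 = -2 + sqrt(-26 + 29)/3 = -2 + sqrt(3)/3 ≈ -1.4226)
P(n) = (51 + n)*(-2 + n + sqrt(3)/3)/5 (P(n) = ((n + 51)*(n + (-2 + sqrt(3)/3)))/5 = ((51 + n)*(-2 + n + sqrt(3)/3))/5 = (51 + n)*(-2 + n + sqrt(3)/3)/5)
-1963 + P(18) = -1963 + (-102/5 + (1/5)*18**2 + 17*sqrt(3)/5 + (49/5)*18 + (1/15)*18*sqrt(3)) = -1963 + (-102/5 + (1/5)*324 + 17*sqrt(3)/5 + 882/5 + 6*sqrt(3)/5) = -1963 + (-102/5 + 324/5 + 17*sqrt(3)/5 + 882/5 + 6*sqrt(3)/5) = -1963 + (1104/5 + 23*sqrt(3)/5) = -8711/5 + 23*sqrt(3)/5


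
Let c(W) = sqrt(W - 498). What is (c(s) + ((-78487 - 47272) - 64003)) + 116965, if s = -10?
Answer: -72797 + 2*I*sqrt(127) ≈ -72797.0 + 22.539*I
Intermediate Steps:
c(W) = sqrt(-498 + W)
(c(s) + ((-78487 - 47272) - 64003)) + 116965 = (sqrt(-498 - 10) + ((-78487 - 47272) - 64003)) + 116965 = (sqrt(-508) + (-125759 - 64003)) + 116965 = (2*I*sqrt(127) - 189762) + 116965 = (-189762 + 2*I*sqrt(127)) + 116965 = -72797 + 2*I*sqrt(127)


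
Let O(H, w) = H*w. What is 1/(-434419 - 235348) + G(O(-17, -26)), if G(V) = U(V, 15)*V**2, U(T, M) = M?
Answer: 1962725402819/669767 ≈ 2.9305e+6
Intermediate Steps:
G(V) = 15*V**2
1/(-434419 - 235348) + G(O(-17, -26)) = 1/(-434419 - 235348) + 15*(-17*(-26))**2 = 1/(-669767) + 15*442**2 = -1/669767 + 15*195364 = -1/669767 + 2930460 = 1962725402819/669767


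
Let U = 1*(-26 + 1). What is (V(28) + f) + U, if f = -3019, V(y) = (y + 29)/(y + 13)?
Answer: -124747/41 ≈ -3042.6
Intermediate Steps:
V(y) = (29 + y)/(13 + y)
U = -25 (U = 1*(-25) = -25)
(V(28) + f) + U = ((29 + 28)/(13 + 28) - 3019) - 25 = (57/41 - 3019) - 25 = -123722/41 - 25 = -124747/41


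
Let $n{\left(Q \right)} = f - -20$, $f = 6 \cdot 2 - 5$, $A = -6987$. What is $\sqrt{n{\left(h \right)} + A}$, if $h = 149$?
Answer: $4 i \sqrt{435} \approx 83.427 i$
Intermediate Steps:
$f = 7$ ($f = 12 - 5 = 7$)
$n{\left(Q \right)} = 27$ ($n{\left(Q \right)} = 7 - -20 = 7 + 20 = 27$)
$\sqrt{n{\left(h \right)} + A} = \sqrt{27 - 6987} = \sqrt{-6960} = 4 i \sqrt{435}$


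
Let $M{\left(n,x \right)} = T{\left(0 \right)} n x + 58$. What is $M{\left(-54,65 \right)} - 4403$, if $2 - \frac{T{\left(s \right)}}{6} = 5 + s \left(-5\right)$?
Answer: $58835$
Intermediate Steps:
$T{\left(s \right)} = -18 + 30 s$ ($T{\left(s \right)} = 12 - 6 \left(5 + s \left(-5\right)\right) = 12 - 6 \left(5 - 5 s\right) = 12 + \left(-30 + 30 s\right) = -18 + 30 s$)
$M{\left(n,x \right)} = 58 - 18 n x$ ($M{\left(n,x \right)} = \left(-18 + 30 \cdot 0\right) n x + 58 = \left(-18 + 0\right) n x + 58 = - 18 n x + 58 = 58 - 18 n x$)
$M{\left(-54,65 \right)} - 4403 = \left(58 - \left(-972\right) 65\right) - 4403 = \left(58 + 63180\right) - 4403 = 63238 - 4403 = 58835$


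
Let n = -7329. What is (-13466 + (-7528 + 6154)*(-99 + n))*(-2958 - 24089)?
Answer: -275679414482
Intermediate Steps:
(-13466 + (-7528 + 6154)*(-99 + n))*(-2958 - 24089) = (-13466 + (-7528 + 6154)*(-99 - 7329))*(-2958 - 24089) = (-13466 - 1374*(-7428))*(-27047) = (-13466 + 10206072)*(-27047) = 10192606*(-27047) = -275679414482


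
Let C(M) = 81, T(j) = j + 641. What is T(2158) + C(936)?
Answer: 2880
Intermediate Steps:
T(j) = 641 + j
T(2158) + C(936) = (641 + 2158) + 81 = 2799 + 81 = 2880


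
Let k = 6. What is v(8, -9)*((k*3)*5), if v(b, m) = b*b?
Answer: 5760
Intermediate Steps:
v(b, m) = b²
v(8, -9)*((k*3)*5) = 8²*((6*3)*5) = 64*(18*5) = 64*90 = 5760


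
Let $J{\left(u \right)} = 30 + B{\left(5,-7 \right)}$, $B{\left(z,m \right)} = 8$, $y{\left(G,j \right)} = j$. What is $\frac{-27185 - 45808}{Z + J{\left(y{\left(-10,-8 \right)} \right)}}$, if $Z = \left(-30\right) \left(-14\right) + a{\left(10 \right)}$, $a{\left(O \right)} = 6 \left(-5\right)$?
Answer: $- \frac{72993}{428} \approx -170.54$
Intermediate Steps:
$J{\left(u \right)} = 38$ ($J{\left(u \right)} = 30 + 8 = 38$)
$a{\left(O \right)} = -30$
$Z = 390$ ($Z = \left(-30\right) \left(-14\right) - 30 = 420 - 30 = 390$)
$\frac{-27185 - 45808}{Z + J{\left(y{\left(-10,-8 \right)} \right)}} = \frac{-27185 - 45808}{390 + 38} = - \frac{72993}{428}$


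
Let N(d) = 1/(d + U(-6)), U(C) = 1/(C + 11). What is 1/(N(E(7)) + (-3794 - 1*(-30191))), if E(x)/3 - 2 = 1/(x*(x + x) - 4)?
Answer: 2929/77317283 ≈ 3.7883e-5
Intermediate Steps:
U(C) = 1/(11 + C)
E(x) = 6 + 3/(-4 + 2*x²) (E(x) = 6 + 3/(x*(x + x) - 4) = 6 + 3/(x*(2*x) - 4) = 6 + 3/(2*x² - 4) = 6 + 3/(-4 + 2*x²))
N(d) = 1/(⅕ + d) (N(d) = 1/(d + 1/(11 - 6)) = 1/(d + 1/5) = 1/(d + ⅕) = 1/(⅕ + d))
1/(N(E(7)) + (-3794 - 1*(-30191))) = 1/(5/(1 + 5*(3*(-7 + 4*7²)/(2*(-2 + 7²)))) + (-3794 - 1*(-30191))) = 1/(5/(1 + 5*(3*(-7 + 4*49)/(2*(-2 + 49)))) + (-3794 + 30191)) = 1/(5/(1 + 5*((3/2)*(-7 + 196)/47)) + 26397) = 1/(5/(1 + 5*((3/2)*(1/47)*189)) + 26397) = 1/(5/(1 + 5*(567/94)) + 26397) = 1/(5/(1 + 2835/94) + 26397) = 1/(5/(2929/94) + 26397) = 1/(5*(94/2929) + 26397) = 1/(470/2929 + 26397) = 1/(77317283/2929) = 2929/77317283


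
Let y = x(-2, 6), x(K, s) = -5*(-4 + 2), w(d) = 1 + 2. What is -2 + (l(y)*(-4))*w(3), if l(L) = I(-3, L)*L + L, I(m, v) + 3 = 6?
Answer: -482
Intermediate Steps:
w(d) = 3
I(m, v) = 3 (I(m, v) = -3 + 6 = 3)
x(K, s) = 10 (x(K, s) = -5*(-2) = 10)
y = 10
l(L) = 4*L (l(L) = 3*L + L = 4*L)
-2 + (l(y)*(-4))*w(3) = -2 + ((4*10)*(-4))*3 = -2 + (40*(-4))*3 = -2 - 160*3 = -2 - 480 = -482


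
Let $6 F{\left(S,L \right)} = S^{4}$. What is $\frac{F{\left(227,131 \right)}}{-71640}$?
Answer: $- \frac{2655237841}{429840} \approx -6177.3$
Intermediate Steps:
$F{\left(S,L \right)} = \frac{S^{4}}{6}$
$\frac{F{\left(227,131 \right)}}{-71640} = \frac{\frac{1}{6} \cdot 227^{4}}{-71640} = \frac{1}{6} \cdot 2655237841 \left(- \frac{1}{71640}\right) = \frac{2655237841}{6} \left(- \frac{1}{71640}\right) = - \frac{2655237841}{429840}$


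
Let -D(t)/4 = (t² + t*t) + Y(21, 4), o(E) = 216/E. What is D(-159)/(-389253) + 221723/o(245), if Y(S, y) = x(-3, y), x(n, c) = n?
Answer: 370966626283/1475064 ≈ 2.5149e+5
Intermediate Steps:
Y(S, y) = -3
D(t) = 12 - 8*t² (D(t) = -4*((t² + t*t) - 3) = -4*((t² + t²) - 3) = -4*(2*t² - 3) = -4*(-3 + 2*t²) = 12 - 8*t²)
D(-159)/(-389253) + 221723/o(245) = (12 - 8*(-159)²)/(-389253) + 221723/((216/245)) = (12 - 8*25281)*(-1/389253) + 221723/((216*(1/245))) = (12 - 202248)*(-1/389253) + 221723/(216/245) = -202236*(-1/389253) + 221723*(245/216) = 3548/6829 + 54322135/216 = 370966626283/1475064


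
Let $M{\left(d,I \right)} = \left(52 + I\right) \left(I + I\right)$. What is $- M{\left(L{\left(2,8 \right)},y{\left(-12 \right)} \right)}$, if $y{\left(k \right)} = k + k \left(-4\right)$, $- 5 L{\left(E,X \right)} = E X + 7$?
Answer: $-6336$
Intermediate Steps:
$L{\left(E,X \right)} = - \frac{7}{5} - \frac{E X}{5}$ ($L{\left(E,X \right)} = - \frac{E X + 7}{5} = - \frac{7 + E X}{5} = - \frac{7}{5} - \frac{E X}{5}$)
$y{\left(k \right)} = - 3 k$ ($y{\left(k \right)} = k - 4 k = - 3 k$)
$M{\left(d,I \right)} = 2 I \left(52 + I\right)$ ($M{\left(d,I \right)} = \left(52 + I\right) 2 I = 2 I \left(52 + I\right)$)
$- M{\left(L{\left(2,8 \right)},y{\left(-12 \right)} \right)} = - 2 \left(\left(-3\right) \left(-12\right)\right) \left(52 - -36\right) = - 2 \cdot 36 \left(52 + 36\right) = - 2 \cdot 36 \cdot 88 = \left(-1\right) 6336 = -6336$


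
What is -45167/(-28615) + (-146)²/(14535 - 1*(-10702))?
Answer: 1749836919/722156755 ≈ 2.4231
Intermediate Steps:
-45167/(-28615) + (-146)²/(14535 - 1*(-10702)) = -45167*(-1/28615) + 21316/(14535 + 10702) = 45167/28615 + 21316/25237 = 1749836919/722156755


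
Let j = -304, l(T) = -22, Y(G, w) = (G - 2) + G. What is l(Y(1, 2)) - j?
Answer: 282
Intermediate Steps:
Y(G, w) = -2 + 2*G (Y(G, w) = (-2 + G) + G = -2 + 2*G)
l(Y(1, 2)) - j = -22 - 1*(-304) = -22 + 304 = 282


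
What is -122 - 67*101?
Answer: -6889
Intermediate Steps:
-122 - 67*101 = -122 - 6767 = -6889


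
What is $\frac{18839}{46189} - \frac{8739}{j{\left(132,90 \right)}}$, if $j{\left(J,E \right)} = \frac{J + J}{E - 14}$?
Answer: $- \frac{232364375}{92378} \approx -2515.4$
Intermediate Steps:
$j{\left(J,E \right)} = \frac{2 J}{-14 + E}$
$\frac{18839}{46189} - \frac{8739}{j{\left(132,90 \right)}} = \frac{18839}{46189} - \frac{8739}{2 \cdot 132 \frac{1}{-14 + 90}} = 18839 \cdot \frac{1}{46189} - \frac{8739}{2 \cdot 132 \cdot \frac{1}{76}} = \frac{18839}{46189} - \frac{8739}{2 \cdot 132 \cdot \frac{1}{76}} = \frac{18839}{46189} - \frac{8739}{\frac{66}{19}} = \frac{18839}{46189} - \frac{55347}{22} = - \frac{232364375}{92378}$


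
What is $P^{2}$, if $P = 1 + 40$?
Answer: $1681$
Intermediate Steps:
$P = 41$
$P^{2} = 41^{2} = 1681$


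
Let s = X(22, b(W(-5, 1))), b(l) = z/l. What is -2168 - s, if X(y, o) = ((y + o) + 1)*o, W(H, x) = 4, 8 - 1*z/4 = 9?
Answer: -2146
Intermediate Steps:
z = -4 (z = 32 - 4*9 = 32 - 36 = -4)
b(l) = -4/l
X(y, o) = o*(1 + o + y) (X(y, o) = ((o + y) + 1)*o = (1 + o + y)*o = o*(1 + o + y))
s = -22 (s = (-4/4)*(1 - 4/4 + 22) = (-4*1/4)*(1 - 4*1/4 + 22) = -(1 - 1 + 22) = -1*22 = -22)
-2168 - s = -2168 - 1*(-22) = -2168 + 22 = -2146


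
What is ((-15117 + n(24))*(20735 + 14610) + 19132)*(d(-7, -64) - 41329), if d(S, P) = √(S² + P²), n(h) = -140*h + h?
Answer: 26954862781337 - 652202153*√4145 ≈ 2.6913e+13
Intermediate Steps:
n(h) = -139*h
d(S, P) = √(P² + S²)
((-15117 + n(24))*(20735 + 14610) + 19132)*(d(-7, -64) - 41329) = ((-15117 - 139*24)*(20735 + 14610) + 19132)*(√((-64)² + (-7)²) - 41329) = ((-15117 - 3336)*35345 + 19132)*(√(4096 + 49) - 41329) = (-18453*35345 + 19132)*(√4145 - 41329) = (-652221285 + 19132)*(-41329 + √4145) = -652202153*(-41329 + √4145) = 26954862781337 - 652202153*√4145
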